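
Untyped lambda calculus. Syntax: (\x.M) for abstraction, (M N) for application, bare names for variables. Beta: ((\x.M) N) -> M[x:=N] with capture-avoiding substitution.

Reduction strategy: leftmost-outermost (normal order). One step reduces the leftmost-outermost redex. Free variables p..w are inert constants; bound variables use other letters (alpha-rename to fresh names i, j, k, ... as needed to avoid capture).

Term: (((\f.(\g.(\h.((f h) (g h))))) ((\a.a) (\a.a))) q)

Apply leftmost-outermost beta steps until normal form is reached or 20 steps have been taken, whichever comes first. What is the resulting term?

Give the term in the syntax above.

Step 0: (((\f.(\g.(\h.((f h) (g h))))) ((\a.a) (\a.a))) q)
Step 1: ((\g.(\h.((((\a.a) (\a.a)) h) (g h)))) q)
Step 2: (\h.((((\a.a) (\a.a)) h) (q h)))
Step 3: (\h.(((\a.a) h) (q h)))
Step 4: (\h.(h (q h)))

Answer: (\h.(h (q h)))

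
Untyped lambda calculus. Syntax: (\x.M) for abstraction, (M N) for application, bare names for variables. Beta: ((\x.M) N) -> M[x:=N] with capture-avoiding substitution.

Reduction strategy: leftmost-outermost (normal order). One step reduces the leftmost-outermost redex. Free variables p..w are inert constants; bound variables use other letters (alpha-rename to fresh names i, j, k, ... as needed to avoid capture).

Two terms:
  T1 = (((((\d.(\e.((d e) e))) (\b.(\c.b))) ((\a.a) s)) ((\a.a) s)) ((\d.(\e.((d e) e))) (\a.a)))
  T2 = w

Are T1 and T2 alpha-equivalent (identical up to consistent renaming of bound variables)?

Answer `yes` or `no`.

Term 1: (((((\d.(\e.((d e) e))) (\b.(\c.b))) ((\a.a) s)) ((\a.a) s)) ((\d.(\e.((d e) e))) (\a.a)))
Term 2: w
Alpha-equivalence: compare structure up to binder renaming.
Result: False

Answer: no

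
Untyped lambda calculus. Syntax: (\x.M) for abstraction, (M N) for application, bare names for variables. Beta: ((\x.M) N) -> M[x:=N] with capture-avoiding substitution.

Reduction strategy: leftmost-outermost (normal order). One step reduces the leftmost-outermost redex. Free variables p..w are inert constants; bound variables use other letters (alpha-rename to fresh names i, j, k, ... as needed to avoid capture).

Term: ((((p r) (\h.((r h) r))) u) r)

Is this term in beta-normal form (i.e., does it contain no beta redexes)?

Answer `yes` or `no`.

Answer: yes

Derivation:
Term: ((((p r) (\h.((r h) r))) u) r)
No beta redexes found.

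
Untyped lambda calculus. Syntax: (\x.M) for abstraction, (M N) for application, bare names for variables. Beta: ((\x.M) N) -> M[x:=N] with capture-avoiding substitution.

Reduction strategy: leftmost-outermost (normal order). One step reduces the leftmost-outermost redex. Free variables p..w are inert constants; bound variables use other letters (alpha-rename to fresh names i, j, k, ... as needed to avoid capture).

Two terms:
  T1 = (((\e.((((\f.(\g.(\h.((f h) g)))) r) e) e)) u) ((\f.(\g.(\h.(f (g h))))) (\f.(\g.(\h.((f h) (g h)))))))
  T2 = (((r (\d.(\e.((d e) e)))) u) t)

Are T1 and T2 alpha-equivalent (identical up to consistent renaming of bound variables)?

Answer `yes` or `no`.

Term 1: (((\e.((((\f.(\g.(\h.((f h) g)))) r) e) e)) u) ((\f.(\g.(\h.(f (g h))))) (\f.(\g.(\h.((f h) (g h)))))))
Term 2: (((r (\d.(\e.((d e) e)))) u) t)
Alpha-equivalence: compare structure up to binder renaming.
Result: False

Answer: no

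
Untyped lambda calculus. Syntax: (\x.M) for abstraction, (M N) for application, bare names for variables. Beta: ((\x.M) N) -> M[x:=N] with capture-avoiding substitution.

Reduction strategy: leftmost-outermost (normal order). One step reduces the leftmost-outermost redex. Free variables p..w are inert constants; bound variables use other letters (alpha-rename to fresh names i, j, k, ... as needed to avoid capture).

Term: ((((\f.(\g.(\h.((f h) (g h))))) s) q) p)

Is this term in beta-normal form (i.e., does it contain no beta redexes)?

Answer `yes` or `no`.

Term: ((((\f.(\g.(\h.((f h) (g h))))) s) q) p)
Found 1 beta redex(es).

Answer: no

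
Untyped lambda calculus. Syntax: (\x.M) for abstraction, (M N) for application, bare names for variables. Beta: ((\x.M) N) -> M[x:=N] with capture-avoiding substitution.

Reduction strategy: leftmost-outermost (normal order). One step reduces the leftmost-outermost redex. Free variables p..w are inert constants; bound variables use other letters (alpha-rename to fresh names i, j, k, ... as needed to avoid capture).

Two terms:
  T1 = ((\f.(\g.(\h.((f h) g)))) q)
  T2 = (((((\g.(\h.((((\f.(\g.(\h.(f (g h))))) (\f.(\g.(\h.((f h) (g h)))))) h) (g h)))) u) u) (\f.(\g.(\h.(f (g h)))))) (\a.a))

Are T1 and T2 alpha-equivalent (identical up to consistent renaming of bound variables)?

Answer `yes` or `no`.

Term 1: ((\f.(\g.(\h.((f h) g)))) q)
Term 2: (((((\g.(\h.((((\f.(\g.(\h.(f (g h))))) (\f.(\g.(\h.((f h) (g h)))))) h) (g h)))) u) u) (\f.(\g.(\h.(f (g h)))))) (\a.a))
Alpha-equivalence: compare structure up to binder renaming.
Result: False

Answer: no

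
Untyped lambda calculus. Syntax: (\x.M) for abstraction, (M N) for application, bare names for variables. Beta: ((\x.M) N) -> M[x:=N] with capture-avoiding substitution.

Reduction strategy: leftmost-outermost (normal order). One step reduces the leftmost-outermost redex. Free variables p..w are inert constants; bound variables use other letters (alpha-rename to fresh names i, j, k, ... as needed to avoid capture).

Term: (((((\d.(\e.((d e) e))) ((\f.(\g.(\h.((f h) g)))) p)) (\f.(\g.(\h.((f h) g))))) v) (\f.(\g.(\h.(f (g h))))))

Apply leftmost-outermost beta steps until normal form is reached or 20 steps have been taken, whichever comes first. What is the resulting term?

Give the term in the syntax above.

Step 0: (((((\d.(\e.((d e) e))) ((\f.(\g.(\h.((f h) g)))) p)) (\f.(\g.(\h.((f h) g))))) v) (\f.(\g.(\h.(f (g h))))))
Step 1: ((((\e.((((\f.(\g.(\h.((f h) g)))) p) e) e)) (\f.(\g.(\h.((f h) g))))) v) (\f.(\g.(\h.(f (g h))))))
Step 2: ((((((\f.(\g.(\h.((f h) g)))) p) (\f.(\g.(\h.((f h) g))))) (\f.(\g.(\h.((f h) g))))) v) (\f.(\g.(\h.(f (g h))))))
Step 3: (((((\g.(\h.((p h) g))) (\f.(\g.(\h.((f h) g))))) (\f.(\g.(\h.((f h) g))))) v) (\f.(\g.(\h.(f (g h))))))
Step 4: ((((\h.((p h) (\f.(\g.(\h.((f h) g)))))) (\f.(\g.(\h.((f h) g))))) v) (\f.(\g.(\h.(f (g h))))))
Step 5: ((((p (\f.(\g.(\h.((f h) g))))) (\f.(\g.(\h.((f h) g))))) v) (\f.(\g.(\h.(f (g h))))))

Answer: ((((p (\f.(\g.(\h.((f h) g))))) (\f.(\g.(\h.((f h) g))))) v) (\f.(\g.(\h.(f (g h))))))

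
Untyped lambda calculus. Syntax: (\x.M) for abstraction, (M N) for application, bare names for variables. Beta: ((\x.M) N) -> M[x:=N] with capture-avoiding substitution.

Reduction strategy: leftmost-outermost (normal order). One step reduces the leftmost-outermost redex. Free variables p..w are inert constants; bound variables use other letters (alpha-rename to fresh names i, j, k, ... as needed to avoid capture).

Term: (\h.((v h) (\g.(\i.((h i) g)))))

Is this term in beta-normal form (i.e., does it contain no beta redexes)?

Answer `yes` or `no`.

Answer: yes

Derivation:
Term: (\h.((v h) (\g.(\i.((h i) g)))))
No beta redexes found.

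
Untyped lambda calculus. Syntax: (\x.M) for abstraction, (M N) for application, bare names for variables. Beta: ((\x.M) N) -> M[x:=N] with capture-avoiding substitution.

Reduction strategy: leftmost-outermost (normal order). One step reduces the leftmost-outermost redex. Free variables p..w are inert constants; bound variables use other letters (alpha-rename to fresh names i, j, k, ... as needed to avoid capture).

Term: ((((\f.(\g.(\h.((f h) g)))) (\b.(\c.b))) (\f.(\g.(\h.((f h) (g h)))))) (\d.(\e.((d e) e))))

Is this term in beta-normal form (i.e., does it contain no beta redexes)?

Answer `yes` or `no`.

Answer: no

Derivation:
Term: ((((\f.(\g.(\h.((f h) g)))) (\b.(\c.b))) (\f.(\g.(\h.((f h) (g h)))))) (\d.(\e.((d e) e))))
Found 1 beta redex(es).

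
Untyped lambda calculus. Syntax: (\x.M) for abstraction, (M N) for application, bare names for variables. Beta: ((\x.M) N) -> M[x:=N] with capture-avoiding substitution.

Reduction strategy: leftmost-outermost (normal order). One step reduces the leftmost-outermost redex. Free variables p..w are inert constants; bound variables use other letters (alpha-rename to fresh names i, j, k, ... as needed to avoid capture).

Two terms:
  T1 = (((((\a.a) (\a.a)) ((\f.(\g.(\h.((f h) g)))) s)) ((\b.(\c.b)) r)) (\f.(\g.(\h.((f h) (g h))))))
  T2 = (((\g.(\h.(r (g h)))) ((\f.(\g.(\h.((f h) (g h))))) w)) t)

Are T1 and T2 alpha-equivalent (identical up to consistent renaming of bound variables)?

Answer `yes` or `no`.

Term 1: (((((\a.a) (\a.a)) ((\f.(\g.(\h.((f h) g)))) s)) ((\b.(\c.b)) r)) (\f.(\g.(\h.((f h) (g h))))))
Term 2: (((\g.(\h.(r (g h)))) ((\f.(\g.(\h.((f h) (g h))))) w)) t)
Alpha-equivalence: compare structure up to binder renaming.
Result: False

Answer: no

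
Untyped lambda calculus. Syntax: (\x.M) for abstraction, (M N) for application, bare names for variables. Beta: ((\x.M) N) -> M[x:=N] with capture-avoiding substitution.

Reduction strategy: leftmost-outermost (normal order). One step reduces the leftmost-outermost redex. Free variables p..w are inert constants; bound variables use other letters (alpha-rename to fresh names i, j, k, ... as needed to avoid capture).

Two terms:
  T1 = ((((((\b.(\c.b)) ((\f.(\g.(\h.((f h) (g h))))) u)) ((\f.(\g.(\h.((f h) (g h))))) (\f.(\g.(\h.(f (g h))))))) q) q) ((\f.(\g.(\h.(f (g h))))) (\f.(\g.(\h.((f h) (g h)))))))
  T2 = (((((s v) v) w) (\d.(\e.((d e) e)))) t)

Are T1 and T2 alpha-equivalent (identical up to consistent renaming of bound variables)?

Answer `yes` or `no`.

Answer: no

Derivation:
Term 1: ((((((\b.(\c.b)) ((\f.(\g.(\h.((f h) (g h))))) u)) ((\f.(\g.(\h.((f h) (g h))))) (\f.(\g.(\h.(f (g h))))))) q) q) ((\f.(\g.(\h.(f (g h))))) (\f.(\g.(\h.((f h) (g h)))))))
Term 2: (((((s v) v) w) (\d.(\e.((d e) e)))) t)
Alpha-equivalence: compare structure up to binder renaming.
Result: False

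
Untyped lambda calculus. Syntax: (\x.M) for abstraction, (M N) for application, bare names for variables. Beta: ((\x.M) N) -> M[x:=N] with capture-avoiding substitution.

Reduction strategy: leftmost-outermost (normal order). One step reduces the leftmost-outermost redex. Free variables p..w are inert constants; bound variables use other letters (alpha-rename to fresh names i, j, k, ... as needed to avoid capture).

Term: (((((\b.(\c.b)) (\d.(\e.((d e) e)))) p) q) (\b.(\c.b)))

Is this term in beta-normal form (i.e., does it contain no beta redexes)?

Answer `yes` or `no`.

Answer: no

Derivation:
Term: (((((\b.(\c.b)) (\d.(\e.((d e) e)))) p) q) (\b.(\c.b)))
Found 1 beta redex(es).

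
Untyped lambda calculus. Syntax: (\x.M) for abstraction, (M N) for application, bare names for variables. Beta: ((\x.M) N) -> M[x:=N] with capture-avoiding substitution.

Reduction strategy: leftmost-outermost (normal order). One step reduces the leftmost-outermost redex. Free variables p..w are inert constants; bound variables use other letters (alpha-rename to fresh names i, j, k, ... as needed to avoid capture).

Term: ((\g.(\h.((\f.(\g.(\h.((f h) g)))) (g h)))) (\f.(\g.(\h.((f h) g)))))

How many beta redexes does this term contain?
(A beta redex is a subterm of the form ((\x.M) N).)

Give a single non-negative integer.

Answer: 2

Derivation:
Term: ((\g.(\h.((\f.(\g.(\h.((f h) g)))) (g h)))) (\f.(\g.(\h.((f h) g)))))
  Redex: ((\g.(\h.((\f.(\g.(\h.((f h) g)))) (g h)))) (\f.(\g.(\h.((f h) g)))))
  Redex: ((\f.(\g.(\h.((f h) g)))) (g h))
Total redexes: 2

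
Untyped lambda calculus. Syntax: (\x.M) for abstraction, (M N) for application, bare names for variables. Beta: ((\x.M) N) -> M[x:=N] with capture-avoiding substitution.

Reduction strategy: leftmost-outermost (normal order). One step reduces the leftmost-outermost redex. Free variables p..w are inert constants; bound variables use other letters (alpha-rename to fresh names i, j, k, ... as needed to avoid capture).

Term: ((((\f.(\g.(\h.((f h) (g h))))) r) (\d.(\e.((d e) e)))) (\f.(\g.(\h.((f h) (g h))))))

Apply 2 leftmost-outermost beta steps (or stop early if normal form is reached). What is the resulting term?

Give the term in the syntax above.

Step 0: ((((\f.(\g.(\h.((f h) (g h))))) r) (\d.(\e.((d e) e)))) (\f.(\g.(\h.((f h) (g h))))))
Step 1: (((\g.(\h.((r h) (g h)))) (\d.(\e.((d e) e)))) (\f.(\g.(\h.((f h) (g h))))))
Step 2: ((\h.((r h) ((\d.(\e.((d e) e))) h))) (\f.(\g.(\h.((f h) (g h))))))

Answer: ((\h.((r h) ((\d.(\e.((d e) e))) h))) (\f.(\g.(\h.((f h) (g h))))))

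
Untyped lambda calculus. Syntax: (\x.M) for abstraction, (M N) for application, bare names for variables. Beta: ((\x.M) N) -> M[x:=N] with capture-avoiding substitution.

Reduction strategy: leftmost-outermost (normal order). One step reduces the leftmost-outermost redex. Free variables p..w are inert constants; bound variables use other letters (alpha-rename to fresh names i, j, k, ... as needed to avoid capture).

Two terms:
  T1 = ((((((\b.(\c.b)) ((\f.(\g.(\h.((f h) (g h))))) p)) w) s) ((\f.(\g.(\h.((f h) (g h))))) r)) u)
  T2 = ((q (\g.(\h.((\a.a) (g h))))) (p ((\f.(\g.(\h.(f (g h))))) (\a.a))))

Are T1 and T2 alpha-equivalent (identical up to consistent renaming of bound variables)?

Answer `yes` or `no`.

Term 1: ((((((\b.(\c.b)) ((\f.(\g.(\h.((f h) (g h))))) p)) w) s) ((\f.(\g.(\h.((f h) (g h))))) r)) u)
Term 2: ((q (\g.(\h.((\a.a) (g h))))) (p ((\f.(\g.(\h.(f (g h))))) (\a.a))))
Alpha-equivalence: compare structure up to binder renaming.
Result: False

Answer: no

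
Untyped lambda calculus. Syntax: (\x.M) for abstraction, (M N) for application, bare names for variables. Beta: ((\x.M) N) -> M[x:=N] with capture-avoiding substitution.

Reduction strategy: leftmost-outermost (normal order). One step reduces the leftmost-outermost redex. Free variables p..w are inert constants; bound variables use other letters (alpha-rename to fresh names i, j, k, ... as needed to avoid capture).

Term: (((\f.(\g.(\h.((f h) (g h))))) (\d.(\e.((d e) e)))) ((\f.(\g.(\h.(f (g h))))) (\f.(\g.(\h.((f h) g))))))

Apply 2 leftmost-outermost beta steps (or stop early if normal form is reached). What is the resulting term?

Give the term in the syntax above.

Answer: (\h.(((\d.(\e.((d e) e))) h) (((\f.(\g.(\h.(f (g h))))) (\f.(\g.(\h.((f h) g))))) h)))

Derivation:
Step 0: (((\f.(\g.(\h.((f h) (g h))))) (\d.(\e.((d e) e)))) ((\f.(\g.(\h.(f (g h))))) (\f.(\g.(\h.((f h) g))))))
Step 1: ((\g.(\h.(((\d.(\e.((d e) e))) h) (g h)))) ((\f.(\g.(\h.(f (g h))))) (\f.(\g.(\h.((f h) g))))))
Step 2: (\h.(((\d.(\e.((d e) e))) h) (((\f.(\g.(\h.(f (g h))))) (\f.(\g.(\h.((f h) g))))) h)))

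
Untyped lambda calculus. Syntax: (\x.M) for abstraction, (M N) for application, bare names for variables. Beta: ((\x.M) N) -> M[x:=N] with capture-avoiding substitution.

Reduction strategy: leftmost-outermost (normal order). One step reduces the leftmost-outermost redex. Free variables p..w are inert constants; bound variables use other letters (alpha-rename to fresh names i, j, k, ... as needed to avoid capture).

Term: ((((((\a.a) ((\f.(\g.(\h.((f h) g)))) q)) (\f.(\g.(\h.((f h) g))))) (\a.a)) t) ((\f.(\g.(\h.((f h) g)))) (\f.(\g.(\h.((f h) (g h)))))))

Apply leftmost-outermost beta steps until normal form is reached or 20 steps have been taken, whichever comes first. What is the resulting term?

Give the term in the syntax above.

Step 0: ((((((\a.a) ((\f.(\g.(\h.((f h) g)))) q)) (\f.(\g.(\h.((f h) g))))) (\a.a)) t) ((\f.(\g.(\h.((f h) g)))) (\f.(\g.(\h.((f h) (g h)))))))
Step 1: ((((((\f.(\g.(\h.((f h) g)))) q) (\f.(\g.(\h.((f h) g))))) (\a.a)) t) ((\f.(\g.(\h.((f h) g)))) (\f.(\g.(\h.((f h) (g h)))))))
Step 2: (((((\g.(\h.((q h) g))) (\f.(\g.(\h.((f h) g))))) (\a.a)) t) ((\f.(\g.(\h.((f h) g)))) (\f.(\g.(\h.((f h) (g h)))))))
Step 3: ((((\h.((q h) (\f.(\g.(\h.((f h) g)))))) (\a.a)) t) ((\f.(\g.(\h.((f h) g)))) (\f.(\g.(\h.((f h) (g h)))))))
Step 4: ((((q (\a.a)) (\f.(\g.(\h.((f h) g))))) t) ((\f.(\g.(\h.((f h) g)))) (\f.(\g.(\h.((f h) (g h)))))))
Step 5: ((((q (\a.a)) (\f.(\g.(\h.((f h) g))))) t) (\g.(\h.(((\f.(\g.(\h.((f h) (g h))))) h) g))))
Step 6: ((((q (\a.a)) (\f.(\g.(\h.((f h) g))))) t) (\g.(\h.((\g.(\i.((h i) (g i)))) g))))
Step 7: ((((q (\a.a)) (\f.(\g.(\h.((f h) g))))) t) (\g.(\h.(\i.((h i) (g i))))))

Answer: ((((q (\a.a)) (\f.(\g.(\h.((f h) g))))) t) (\g.(\h.(\i.((h i) (g i))))))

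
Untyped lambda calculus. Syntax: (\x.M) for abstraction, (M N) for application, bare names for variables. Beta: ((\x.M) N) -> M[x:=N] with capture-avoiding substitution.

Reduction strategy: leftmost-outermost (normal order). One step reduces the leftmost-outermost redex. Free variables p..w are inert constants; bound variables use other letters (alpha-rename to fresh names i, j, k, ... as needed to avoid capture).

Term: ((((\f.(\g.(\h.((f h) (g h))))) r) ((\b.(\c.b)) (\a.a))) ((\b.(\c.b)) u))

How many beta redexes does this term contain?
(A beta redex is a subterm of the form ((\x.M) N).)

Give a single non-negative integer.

Answer: 3

Derivation:
Term: ((((\f.(\g.(\h.((f h) (g h))))) r) ((\b.(\c.b)) (\a.a))) ((\b.(\c.b)) u))
  Redex: ((\f.(\g.(\h.((f h) (g h))))) r)
  Redex: ((\b.(\c.b)) (\a.a))
  Redex: ((\b.(\c.b)) u)
Total redexes: 3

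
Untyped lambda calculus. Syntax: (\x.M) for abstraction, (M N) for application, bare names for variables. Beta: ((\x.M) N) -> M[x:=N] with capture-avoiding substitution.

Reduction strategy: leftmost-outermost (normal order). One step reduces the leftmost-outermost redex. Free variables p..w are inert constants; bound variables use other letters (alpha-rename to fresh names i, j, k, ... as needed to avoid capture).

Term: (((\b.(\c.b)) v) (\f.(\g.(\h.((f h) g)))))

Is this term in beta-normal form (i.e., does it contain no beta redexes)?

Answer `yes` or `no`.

Term: (((\b.(\c.b)) v) (\f.(\g.(\h.((f h) g)))))
Found 1 beta redex(es).

Answer: no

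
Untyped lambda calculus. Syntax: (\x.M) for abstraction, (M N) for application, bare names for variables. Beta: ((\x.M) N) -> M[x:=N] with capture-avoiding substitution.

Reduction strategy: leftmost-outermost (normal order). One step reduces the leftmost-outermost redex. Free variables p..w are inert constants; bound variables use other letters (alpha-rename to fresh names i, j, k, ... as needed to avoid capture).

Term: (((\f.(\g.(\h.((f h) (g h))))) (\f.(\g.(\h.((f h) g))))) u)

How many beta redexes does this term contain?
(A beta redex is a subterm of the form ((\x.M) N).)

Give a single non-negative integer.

Term: (((\f.(\g.(\h.((f h) (g h))))) (\f.(\g.(\h.((f h) g))))) u)
  Redex: ((\f.(\g.(\h.((f h) (g h))))) (\f.(\g.(\h.((f h) g)))))
Total redexes: 1

Answer: 1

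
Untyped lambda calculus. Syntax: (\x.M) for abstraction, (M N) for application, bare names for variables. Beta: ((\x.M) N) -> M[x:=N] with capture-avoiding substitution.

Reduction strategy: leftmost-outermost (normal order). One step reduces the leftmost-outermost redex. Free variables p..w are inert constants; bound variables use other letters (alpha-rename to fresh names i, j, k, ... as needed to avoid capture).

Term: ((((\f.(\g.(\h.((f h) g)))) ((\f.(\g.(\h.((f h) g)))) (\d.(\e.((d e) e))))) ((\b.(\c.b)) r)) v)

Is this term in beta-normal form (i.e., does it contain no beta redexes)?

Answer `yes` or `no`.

Answer: no

Derivation:
Term: ((((\f.(\g.(\h.((f h) g)))) ((\f.(\g.(\h.((f h) g)))) (\d.(\e.((d e) e))))) ((\b.(\c.b)) r)) v)
Found 3 beta redex(es).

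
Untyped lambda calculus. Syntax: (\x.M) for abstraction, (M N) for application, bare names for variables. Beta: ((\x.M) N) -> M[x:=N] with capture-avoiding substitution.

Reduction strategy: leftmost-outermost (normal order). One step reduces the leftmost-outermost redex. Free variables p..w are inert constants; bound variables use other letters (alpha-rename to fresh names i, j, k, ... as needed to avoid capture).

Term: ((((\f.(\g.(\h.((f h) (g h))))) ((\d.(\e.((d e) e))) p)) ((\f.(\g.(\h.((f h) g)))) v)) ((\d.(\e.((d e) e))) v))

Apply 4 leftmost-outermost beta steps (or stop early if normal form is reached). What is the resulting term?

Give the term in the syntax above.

Step 0: ((((\f.(\g.(\h.((f h) (g h))))) ((\d.(\e.((d e) e))) p)) ((\f.(\g.(\h.((f h) g)))) v)) ((\d.(\e.((d e) e))) v))
Step 1: (((\g.(\h.((((\d.(\e.((d e) e))) p) h) (g h)))) ((\f.(\g.(\h.((f h) g)))) v)) ((\d.(\e.((d e) e))) v))
Step 2: ((\h.((((\d.(\e.((d e) e))) p) h) (((\f.(\g.(\h.((f h) g)))) v) h))) ((\d.(\e.((d e) e))) v))
Step 3: ((((\d.(\e.((d e) e))) p) ((\d.(\e.((d e) e))) v)) (((\f.(\g.(\h.((f h) g)))) v) ((\d.(\e.((d e) e))) v)))
Step 4: (((\e.((p e) e)) ((\d.(\e.((d e) e))) v)) (((\f.(\g.(\h.((f h) g)))) v) ((\d.(\e.((d e) e))) v)))

Answer: (((\e.((p e) e)) ((\d.(\e.((d e) e))) v)) (((\f.(\g.(\h.((f h) g)))) v) ((\d.(\e.((d e) e))) v)))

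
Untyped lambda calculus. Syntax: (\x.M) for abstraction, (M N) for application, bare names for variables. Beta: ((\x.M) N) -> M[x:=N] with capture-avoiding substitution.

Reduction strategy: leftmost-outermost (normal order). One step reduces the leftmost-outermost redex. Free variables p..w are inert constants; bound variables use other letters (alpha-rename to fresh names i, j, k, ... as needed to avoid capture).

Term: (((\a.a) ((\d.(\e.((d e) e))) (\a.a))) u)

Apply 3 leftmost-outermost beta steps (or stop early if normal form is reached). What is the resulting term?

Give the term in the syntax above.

Step 0: (((\a.a) ((\d.(\e.((d e) e))) (\a.a))) u)
Step 1: (((\d.(\e.((d e) e))) (\a.a)) u)
Step 2: ((\e.(((\a.a) e) e)) u)
Step 3: (((\a.a) u) u)

Answer: (((\a.a) u) u)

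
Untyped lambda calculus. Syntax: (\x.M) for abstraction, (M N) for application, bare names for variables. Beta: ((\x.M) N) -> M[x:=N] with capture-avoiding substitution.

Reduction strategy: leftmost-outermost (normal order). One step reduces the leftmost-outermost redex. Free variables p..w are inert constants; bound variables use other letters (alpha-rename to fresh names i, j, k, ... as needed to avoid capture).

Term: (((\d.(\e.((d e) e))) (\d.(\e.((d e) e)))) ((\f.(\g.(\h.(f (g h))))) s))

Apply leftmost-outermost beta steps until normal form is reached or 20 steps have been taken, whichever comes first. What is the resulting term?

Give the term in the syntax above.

Answer: (s (\h.(s (\i.(s (h i))))))

Derivation:
Step 0: (((\d.(\e.((d e) e))) (\d.(\e.((d e) e)))) ((\f.(\g.(\h.(f (g h))))) s))
Step 1: ((\e.(((\d.(\e.((d e) e))) e) e)) ((\f.(\g.(\h.(f (g h))))) s))
Step 2: (((\d.(\e.((d e) e))) ((\f.(\g.(\h.(f (g h))))) s)) ((\f.(\g.(\h.(f (g h))))) s))
Step 3: ((\e.((((\f.(\g.(\h.(f (g h))))) s) e) e)) ((\f.(\g.(\h.(f (g h))))) s))
Step 4: ((((\f.(\g.(\h.(f (g h))))) s) ((\f.(\g.(\h.(f (g h))))) s)) ((\f.(\g.(\h.(f (g h))))) s))
Step 5: (((\g.(\h.(s (g h)))) ((\f.(\g.(\h.(f (g h))))) s)) ((\f.(\g.(\h.(f (g h))))) s))
Step 6: ((\h.(s (((\f.(\g.(\h.(f (g h))))) s) h))) ((\f.(\g.(\h.(f (g h))))) s))
Step 7: (s (((\f.(\g.(\h.(f (g h))))) s) ((\f.(\g.(\h.(f (g h))))) s)))
Step 8: (s ((\g.(\h.(s (g h)))) ((\f.(\g.(\h.(f (g h))))) s)))
Step 9: (s (\h.(s (((\f.(\g.(\h.(f (g h))))) s) h))))
Step 10: (s (\h.(s ((\g.(\h.(s (g h)))) h))))
Step 11: (s (\h.(s (\i.(s (h i))))))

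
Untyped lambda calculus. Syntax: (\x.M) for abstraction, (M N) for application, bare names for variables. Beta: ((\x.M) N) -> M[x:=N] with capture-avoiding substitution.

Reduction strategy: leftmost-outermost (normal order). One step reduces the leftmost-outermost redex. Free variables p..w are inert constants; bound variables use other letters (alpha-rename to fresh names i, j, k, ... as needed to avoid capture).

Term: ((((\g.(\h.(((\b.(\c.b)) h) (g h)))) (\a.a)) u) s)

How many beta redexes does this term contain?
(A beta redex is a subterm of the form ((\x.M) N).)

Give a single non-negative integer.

Term: ((((\g.(\h.(((\b.(\c.b)) h) (g h)))) (\a.a)) u) s)
  Redex: ((\g.(\h.(((\b.(\c.b)) h) (g h)))) (\a.a))
  Redex: ((\b.(\c.b)) h)
Total redexes: 2

Answer: 2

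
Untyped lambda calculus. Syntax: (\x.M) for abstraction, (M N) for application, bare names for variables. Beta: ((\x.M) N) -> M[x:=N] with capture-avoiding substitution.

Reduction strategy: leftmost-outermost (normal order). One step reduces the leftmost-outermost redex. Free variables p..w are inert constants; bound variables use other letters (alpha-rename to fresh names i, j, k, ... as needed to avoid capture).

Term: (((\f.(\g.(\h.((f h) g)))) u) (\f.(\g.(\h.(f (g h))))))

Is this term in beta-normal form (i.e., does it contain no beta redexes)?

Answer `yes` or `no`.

Term: (((\f.(\g.(\h.((f h) g)))) u) (\f.(\g.(\h.(f (g h))))))
Found 1 beta redex(es).

Answer: no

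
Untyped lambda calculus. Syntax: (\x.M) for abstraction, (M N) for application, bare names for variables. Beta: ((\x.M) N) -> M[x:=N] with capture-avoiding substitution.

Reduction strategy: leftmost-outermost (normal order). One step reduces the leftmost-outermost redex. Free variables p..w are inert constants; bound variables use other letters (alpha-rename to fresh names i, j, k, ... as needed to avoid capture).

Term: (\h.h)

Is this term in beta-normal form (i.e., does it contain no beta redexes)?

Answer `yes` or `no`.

Term: (\h.h)
No beta redexes found.

Answer: yes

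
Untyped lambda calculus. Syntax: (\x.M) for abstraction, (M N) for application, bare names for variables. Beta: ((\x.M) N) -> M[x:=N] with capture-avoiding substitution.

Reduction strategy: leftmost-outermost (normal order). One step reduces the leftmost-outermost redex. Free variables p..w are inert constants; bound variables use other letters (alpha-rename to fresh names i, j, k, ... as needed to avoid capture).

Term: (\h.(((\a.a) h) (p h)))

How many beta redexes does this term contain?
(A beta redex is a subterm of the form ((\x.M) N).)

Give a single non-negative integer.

Answer: 1

Derivation:
Term: (\h.(((\a.a) h) (p h)))
  Redex: ((\a.a) h)
Total redexes: 1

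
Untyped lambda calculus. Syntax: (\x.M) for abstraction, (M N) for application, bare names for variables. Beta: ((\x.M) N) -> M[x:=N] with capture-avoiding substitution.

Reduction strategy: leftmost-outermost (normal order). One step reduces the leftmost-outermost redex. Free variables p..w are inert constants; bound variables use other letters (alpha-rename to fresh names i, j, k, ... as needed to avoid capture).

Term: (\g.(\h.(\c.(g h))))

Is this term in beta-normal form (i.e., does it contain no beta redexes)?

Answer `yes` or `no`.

Term: (\g.(\h.(\c.(g h))))
No beta redexes found.

Answer: yes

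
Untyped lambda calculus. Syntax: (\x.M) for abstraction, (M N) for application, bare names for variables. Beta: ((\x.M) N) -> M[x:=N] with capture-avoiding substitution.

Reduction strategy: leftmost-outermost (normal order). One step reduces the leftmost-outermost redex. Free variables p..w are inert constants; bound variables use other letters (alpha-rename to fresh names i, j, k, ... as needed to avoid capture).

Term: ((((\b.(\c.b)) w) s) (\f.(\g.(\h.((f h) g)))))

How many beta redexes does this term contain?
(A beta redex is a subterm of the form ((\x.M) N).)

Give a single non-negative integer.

Answer: 1

Derivation:
Term: ((((\b.(\c.b)) w) s) (\f.(\g.(\h.((f h) g)))))
  Redex: ((\b.(\c.b)) w)
Total redexes: 1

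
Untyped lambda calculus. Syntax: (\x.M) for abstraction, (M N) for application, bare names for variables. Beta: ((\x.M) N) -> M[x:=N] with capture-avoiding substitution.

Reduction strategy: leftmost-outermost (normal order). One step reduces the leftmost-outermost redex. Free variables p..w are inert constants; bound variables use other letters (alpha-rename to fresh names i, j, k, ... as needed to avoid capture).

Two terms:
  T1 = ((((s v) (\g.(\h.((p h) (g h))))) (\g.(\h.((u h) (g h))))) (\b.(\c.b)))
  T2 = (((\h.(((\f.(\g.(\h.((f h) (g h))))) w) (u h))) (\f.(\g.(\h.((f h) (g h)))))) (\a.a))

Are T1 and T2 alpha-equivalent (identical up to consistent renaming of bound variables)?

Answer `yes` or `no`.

Answer: no

Derivation:
Term 1: ((((s v) (\g.(\h.((p h) (g h))))) (\g.(\h.((u h) (g h))))) (\b.(\c.b)))
Term 2: (((\h.(((\f.(\g.(\h.((f h) (g h))))) w) (u h))) (\f.(\g.(\h.((f h) (g h)))))) (\a.a))
Alpha-equivalence: compare structure up to binder renaming.
Result: False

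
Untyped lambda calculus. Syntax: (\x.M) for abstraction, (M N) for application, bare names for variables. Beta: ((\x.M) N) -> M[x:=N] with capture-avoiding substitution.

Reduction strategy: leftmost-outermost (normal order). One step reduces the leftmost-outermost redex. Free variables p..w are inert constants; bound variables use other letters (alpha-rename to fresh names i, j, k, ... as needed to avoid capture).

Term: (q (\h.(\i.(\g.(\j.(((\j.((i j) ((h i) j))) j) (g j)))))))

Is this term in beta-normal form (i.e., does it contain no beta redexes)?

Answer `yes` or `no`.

Term: (q (\h.(\i.(\g.(\j.(((\j.((i j) ((h i) j))) j) (g j)))))))
Found 1 beta redex(es).

Answer: no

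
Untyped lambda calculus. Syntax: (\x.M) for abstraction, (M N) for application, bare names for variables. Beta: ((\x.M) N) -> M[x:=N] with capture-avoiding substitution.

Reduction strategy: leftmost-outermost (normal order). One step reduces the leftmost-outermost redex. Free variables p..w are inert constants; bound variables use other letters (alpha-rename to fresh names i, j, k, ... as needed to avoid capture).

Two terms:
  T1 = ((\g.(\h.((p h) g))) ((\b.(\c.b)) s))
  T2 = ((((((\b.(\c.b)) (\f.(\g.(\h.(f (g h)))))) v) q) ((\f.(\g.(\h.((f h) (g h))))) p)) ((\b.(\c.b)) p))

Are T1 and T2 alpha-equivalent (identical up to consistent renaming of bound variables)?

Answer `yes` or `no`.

Term 1: ((\g.(\h.((p h) g))) ((\b.(\c.b)) s))
Term 2: ((((((\b.(\c.b)) (\f.(\g.(\h.(f (g h)))))) v) q) ((\f.(\g.(\h.((f h) (g h))))) p)) ((\b.(\c.b)) p))
Alpha-equivalence: compare structure up to binder renaming.
Result: False

Answer: no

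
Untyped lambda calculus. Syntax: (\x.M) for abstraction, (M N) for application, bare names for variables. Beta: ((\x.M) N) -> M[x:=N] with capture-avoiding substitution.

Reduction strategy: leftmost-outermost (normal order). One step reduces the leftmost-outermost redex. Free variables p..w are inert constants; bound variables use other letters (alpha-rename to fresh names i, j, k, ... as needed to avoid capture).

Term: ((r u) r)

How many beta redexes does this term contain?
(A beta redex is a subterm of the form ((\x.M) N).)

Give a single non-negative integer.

Term: ((r u) r)
  (no redexes)
Total redexes: 0

Answer: 0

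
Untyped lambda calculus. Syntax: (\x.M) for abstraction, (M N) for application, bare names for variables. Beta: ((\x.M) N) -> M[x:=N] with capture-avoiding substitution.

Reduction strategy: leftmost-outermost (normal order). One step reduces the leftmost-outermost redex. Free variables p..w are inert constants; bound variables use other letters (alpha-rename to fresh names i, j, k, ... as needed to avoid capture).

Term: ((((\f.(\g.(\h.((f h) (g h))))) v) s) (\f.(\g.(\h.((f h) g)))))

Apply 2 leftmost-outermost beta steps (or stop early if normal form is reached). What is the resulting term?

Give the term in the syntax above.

Step 0: ((((\f.(\g.(\h.((f h) (g h))))) v) s) (\f.(\g.(\h.((f h) g)))))
Step 1: (((\g.(\h.((v h) (g h)))) s) (\f.(\g.(\h.((f h) g)))))
Step 2: ((\h.((v h) (s h))) (\f.(\g.(\h.((f h) g)))))

Answer: ((\h.((v h) (s h))) (\f.(\g.(\h.((f h) g)))))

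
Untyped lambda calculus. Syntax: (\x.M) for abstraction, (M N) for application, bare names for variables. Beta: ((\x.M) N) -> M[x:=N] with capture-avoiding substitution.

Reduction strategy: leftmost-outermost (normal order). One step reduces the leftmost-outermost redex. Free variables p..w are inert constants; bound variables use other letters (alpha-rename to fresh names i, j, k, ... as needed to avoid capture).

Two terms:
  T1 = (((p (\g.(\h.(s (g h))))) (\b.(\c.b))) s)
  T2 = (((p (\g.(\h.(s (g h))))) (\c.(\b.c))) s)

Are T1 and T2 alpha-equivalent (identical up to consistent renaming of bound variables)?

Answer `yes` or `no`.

Term 1: (((p (\g.(\h.(s (g h))))) (\b.(\c.b))) s)
Term 2: (((p (\g.(\h.(s (g h))))) (\c.(\b.c))) s)
Alpha-equivalence: compare structure up to binder renaming.
Result: True

Answer: yes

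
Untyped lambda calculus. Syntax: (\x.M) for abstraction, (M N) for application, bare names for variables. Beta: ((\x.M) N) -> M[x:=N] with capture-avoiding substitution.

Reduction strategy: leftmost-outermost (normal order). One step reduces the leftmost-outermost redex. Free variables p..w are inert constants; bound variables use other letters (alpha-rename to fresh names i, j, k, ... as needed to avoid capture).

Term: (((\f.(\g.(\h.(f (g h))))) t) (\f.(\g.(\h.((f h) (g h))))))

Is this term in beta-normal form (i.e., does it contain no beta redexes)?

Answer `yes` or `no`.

Term: (((\f.(\g.(\h.(f (g h))))) t) (\f.(\g.(\h.((f h) (g h))))))
Found 1 beta redex(es).

Answer: no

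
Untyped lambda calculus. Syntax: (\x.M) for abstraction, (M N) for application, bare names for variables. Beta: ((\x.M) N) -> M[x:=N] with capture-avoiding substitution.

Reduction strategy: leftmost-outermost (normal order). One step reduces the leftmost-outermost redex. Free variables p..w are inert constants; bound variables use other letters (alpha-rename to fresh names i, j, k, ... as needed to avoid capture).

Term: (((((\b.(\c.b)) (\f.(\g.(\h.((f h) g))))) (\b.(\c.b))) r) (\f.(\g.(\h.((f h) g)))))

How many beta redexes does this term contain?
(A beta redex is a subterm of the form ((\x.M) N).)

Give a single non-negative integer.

Answer: 1

Derivation:
Term: (((((\b.(\c.b)) (\f.(\g.(\h.((f h) g))))) (\b.(\c.b))) r) (\f.(\g.(\h.((f h) g)))))
  Redex: ((\b.(\c.b)) (\f.(\g.(\h.((f h) g)))))
Total redexes: 1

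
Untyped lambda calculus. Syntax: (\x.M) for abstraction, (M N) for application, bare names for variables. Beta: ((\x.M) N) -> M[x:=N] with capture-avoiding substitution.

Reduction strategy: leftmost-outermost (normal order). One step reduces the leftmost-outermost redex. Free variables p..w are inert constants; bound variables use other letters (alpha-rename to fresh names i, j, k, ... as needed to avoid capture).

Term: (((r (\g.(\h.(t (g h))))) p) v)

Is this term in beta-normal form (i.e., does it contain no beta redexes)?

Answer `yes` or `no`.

Answer: yes

Derivation:
Term: (((r (\g.(\h.(t (g h))))) p) v)
No beta redexes found.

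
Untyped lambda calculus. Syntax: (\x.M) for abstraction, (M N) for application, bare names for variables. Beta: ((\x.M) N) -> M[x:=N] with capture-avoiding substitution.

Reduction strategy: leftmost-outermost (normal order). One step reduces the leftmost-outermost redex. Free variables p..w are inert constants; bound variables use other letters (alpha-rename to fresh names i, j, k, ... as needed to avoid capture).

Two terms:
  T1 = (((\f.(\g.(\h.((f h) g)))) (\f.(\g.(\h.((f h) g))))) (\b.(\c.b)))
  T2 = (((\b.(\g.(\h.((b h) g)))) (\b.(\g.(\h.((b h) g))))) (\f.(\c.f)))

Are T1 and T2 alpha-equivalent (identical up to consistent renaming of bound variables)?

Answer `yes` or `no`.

Term 1: (((\f.(\g.(\h.((f h) g)))) (\f.(\g.(\h.((f h) g))))) (\b.(\c.b)))
Term 2: (((\b.(\g.(\h.((b h) g)))) (\b.(\g.(\h.((b h) g))))) (\f.(\c.f)))
Alpha-equivalence: compare structure up to binder renaming.
Result: True

Answer: yes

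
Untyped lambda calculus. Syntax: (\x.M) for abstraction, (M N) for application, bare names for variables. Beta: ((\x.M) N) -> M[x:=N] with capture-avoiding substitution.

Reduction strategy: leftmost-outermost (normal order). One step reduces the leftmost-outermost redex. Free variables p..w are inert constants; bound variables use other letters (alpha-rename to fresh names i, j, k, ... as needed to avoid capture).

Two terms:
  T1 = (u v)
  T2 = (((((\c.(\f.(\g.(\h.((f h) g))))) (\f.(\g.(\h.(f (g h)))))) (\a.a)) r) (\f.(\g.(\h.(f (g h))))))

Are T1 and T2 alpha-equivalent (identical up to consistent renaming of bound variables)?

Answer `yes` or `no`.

Term 1: (u v)
Term 2: (((((\c.(\f.(\g.(\h.((f h) g))))) (\f.(\g.(\h.(f (g h)))))) (\a.a)) r) (\f.(\g.(\h.(f (g h))))))
Alpha-equivalence: compare structure up to binder renaming.
Result: False

Answer: no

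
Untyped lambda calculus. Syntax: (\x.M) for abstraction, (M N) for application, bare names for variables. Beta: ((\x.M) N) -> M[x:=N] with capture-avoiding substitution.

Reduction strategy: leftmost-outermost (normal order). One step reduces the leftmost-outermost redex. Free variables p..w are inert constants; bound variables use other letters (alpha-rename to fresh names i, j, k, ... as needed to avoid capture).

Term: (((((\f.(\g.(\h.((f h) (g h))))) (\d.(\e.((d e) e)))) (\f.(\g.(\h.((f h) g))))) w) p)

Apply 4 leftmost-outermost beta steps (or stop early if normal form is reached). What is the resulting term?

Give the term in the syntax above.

Step 0: (((((\f.(\g.(\h.((f h) (g h))))) (\d.(\e.((d e) e)))) (\f.(\g.(\h.((f h) g))))) w) p)
Step 1: ((((\g.(\h.(((\d.(\e.((d e) e))) h) (g h)))) (\f.(\g.(\h.((f h) g))))) w) p)
Step 2: (((\h.(((\d.(\e.((d e) e))) h) ((\f.(\g.(\h.((f h) g)))) h))) w) p)
Step 3: ((((\d.(\e.((d e) e))) w) ((\f.(\g.(\h.((f h) g)))) w)) p)
Step 4: (((\e.((w e) e)) ((\f.(\g.(\h.((f h) g)))) w)) p)

Answer: (((\e.((w e) e)) ((\f.(\g.(\h.((f h) g)))) w)) p)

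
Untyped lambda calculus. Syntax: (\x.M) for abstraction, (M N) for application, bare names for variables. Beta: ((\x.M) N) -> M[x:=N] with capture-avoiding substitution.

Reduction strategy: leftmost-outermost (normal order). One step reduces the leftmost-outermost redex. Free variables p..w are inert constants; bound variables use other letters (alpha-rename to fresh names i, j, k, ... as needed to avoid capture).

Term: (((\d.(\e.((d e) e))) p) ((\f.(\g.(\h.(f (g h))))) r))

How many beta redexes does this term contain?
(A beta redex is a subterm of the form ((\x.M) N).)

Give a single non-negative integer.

Answer: 2

Derivation:
Term: (((\d.(\e.((d e) e))) p) ((\f.(\g.(\h.(f (g h))))) r))
  Redex: ((\d.(\e.((d e) e))) p)
  Redex: ((\f.(\g.(\h.(f (g h))))) r)
Total redexes: 2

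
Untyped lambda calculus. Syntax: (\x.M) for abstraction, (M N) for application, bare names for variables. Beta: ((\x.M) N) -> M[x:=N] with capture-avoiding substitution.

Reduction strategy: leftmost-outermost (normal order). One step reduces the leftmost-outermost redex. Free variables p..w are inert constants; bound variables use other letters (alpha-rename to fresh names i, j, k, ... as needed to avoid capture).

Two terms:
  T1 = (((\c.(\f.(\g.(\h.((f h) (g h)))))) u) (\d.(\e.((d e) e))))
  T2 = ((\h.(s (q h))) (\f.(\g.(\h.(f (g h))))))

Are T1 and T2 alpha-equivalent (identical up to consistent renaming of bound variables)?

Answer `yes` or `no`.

Term 1: (((\c.(\f.(\g.(\h.((f h) (g h)))))) u) (\d.(\e.((d e) e))))
Term 2: ((\h.(s (q h))) (\f.(\g.(\h.(f (g h))))))
Alpha-equivalence: compare structure up to binder renaming.
Result: False

Answer: no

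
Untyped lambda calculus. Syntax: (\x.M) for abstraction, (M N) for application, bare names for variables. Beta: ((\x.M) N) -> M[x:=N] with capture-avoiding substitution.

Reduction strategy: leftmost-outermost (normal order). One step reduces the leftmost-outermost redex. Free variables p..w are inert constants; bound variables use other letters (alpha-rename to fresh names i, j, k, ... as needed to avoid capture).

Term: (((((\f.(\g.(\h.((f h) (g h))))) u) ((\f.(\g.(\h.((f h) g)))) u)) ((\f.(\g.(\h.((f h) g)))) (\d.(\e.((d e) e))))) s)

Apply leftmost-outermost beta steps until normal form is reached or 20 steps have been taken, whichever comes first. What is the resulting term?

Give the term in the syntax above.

Answer: (((u (\g.(\h.((h g) g)))) (\h.((u h) (\g.(\h.((h g) g)))))) s)

Derivation:
Step 0: (((((\f.(\g.(\h.((f h) (g h))))) u) ((\f.(\g.(\h.((f h) g)))) u)) ((\f.(\g.(\h.((f h) g)))) (\d.(\e.((d e) e))))) s)
Step 1: ((((\g.(\h.((u h) (g h)))) ((\f.(\g.(\h.((f h) g)))) u)) ((\f.(\g.(\h.((f h) g)))) (\d.(\e.((d e) e))))) s)
Step 2: (((\h.((u h) (((\f.(\g.(\h.((f h) g)))) u) h))) ((\f.(\g.(\h.((f h) g)))) (\d.(\e.((d e) e))))) s)
Step 3: (((u ((\f.(\g.(\h.((f h) g)))) (\d.(\e.((d e) e))))) (((\f.(\g.(\h.((f h) g)))) u) ((\f.(\g.(\h.((f h) g)))) (\d.(\e.((d e) e)))))) s)
Step 4: (((u (\g.(\h.(((\d.(\e.((d e) e))) h) g)))) (((\f.(\g.(\h.((f h) g)))) u) ((\f.(\g.(\h.((f h) g)))) (\d.(\e.((d e) e)))))) s)
Step 5: (((u (\g.(\h.((\e.((h e) e)) g)))) (((\f.(\g.(\h.((f h) g)))) u) ((\f.(\g.(\h.((f h) g)))) (\d.(\e.((d e) e)))))) s)
Step 6: (((u (\g.(\h.((h g) g)))) (((\f.(\g.(\h.((f h) g)))) u) ((\f.(\g.(\h.((f h) g)))) (\d.(\e.((d e) e)))))) s)
Step 7: (((u (\g.(\h.((h g) g)))) ((\g.(\h.((u h) g))) ((\f.(\g.(\h.((f h) g)))) (\d.(\e.((d e) e)))))) s)
Step 8: (((u (\g.(\h.((h g) g)))) (\h.((u h) ((\f.(\g.(\h.((f h) g)))) (\d.(\e.((d e) e))))))) s)
Step 9: (((u (\g.(\h.((h g) g)))) (\h.((u h) (\g.(\h.(((\d.(\e.((d e) e))) h) g)))))) s)
Step 10: (((u (\g.(\h.((h g) g)))) (\h.((u h) (\g.(\h.((\e.((h e) e)) g)))))) s)
Step 11: (((u (\g.(\h.((h g) g)))) (\h.((u h) (\g.(\h.((h g) g)))))) s)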